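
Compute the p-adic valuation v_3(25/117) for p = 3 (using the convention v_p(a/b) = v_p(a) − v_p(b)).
v_3(25/117) = -2

Factor powers of 3 from the numerator and denominator of the reduced fraction: 25 = 3^0 · 25 and 117 = 3^2 · 13. Apply v_p(a/b) = v_p(a) − v_p(b): v_3(25/117) = 0 − 2 = -2.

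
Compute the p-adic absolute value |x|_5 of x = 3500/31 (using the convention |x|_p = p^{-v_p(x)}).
|3500/31|_5 = 1/125

Step 1 — compute v_5(x) by factoring powers of 5 out of the numerator and denominator: v_5(3500/31) = 3. Step 2 — apply |x|_p = p^{-v_p(x)} = 5^{-3} = 1/125.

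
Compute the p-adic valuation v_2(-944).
v_2(-944) = 4

v_2(n) is the largest exponent k such that 2^k divides n. Factor out: -944 = -2^4 · 59. (Sign doesn't affect v_p.) So v_2(-944) = 4.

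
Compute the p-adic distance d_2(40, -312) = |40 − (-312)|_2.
d_2(40, -312) = 1/32

Step 1 — x − y = 40 − (-312) = 352. Step 2 — v_2(352) = 5 (factor: 352 = (2^5 · 11); the sign does not affect v_p). Step 3 — |x − y|_2 = 2^{-5} = 1/32.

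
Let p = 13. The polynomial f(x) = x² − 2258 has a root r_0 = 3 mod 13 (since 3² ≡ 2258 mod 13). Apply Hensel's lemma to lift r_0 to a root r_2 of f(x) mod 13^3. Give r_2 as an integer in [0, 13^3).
r_2 = 406 (mod 2197)

Hensel's recurrence: r_{i+1} = r_i − f(r_i)·(f′(r_i))^{-1} mod 13^{i+2}, with f′(x) = 2x. Iterate:
  r_0 = 3 (mod 13)
  r_1 = 68 (mod 169)
  r_2 = 406 (mod 2197)
Final: r_2 = 406, and one checks f(r_2) ≡ 0 mod 13^3.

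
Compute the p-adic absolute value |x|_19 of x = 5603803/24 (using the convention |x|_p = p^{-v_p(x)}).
|5603803/24|_19 = 1/130321

Step 1 — compute v_19(x) by factoring powers of 19 out of the numerator and denominator: v_19(5603803/24) = 4. Step 2 — apply |x|_p = p^{-v_p(x)} = 19^{-4} = 1/130321.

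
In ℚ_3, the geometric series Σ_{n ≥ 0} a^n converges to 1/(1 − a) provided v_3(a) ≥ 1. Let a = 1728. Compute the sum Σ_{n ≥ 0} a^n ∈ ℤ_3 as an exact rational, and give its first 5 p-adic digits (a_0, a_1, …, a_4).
Σ a^n = 1/(1 − a) = -1/1727;  first 5 digits = (1, 0, 0, 1, 0)

v_3(a) = 3 ≥ 1, so the series converges in ℤ_3 to 1/(1 − a) = 1/(1 − 1728) = -1/1727. Expand this rational in ℤ_3: compute digits iteratively via d_i = x_i mod 3, x_{i+1} = (x_i − d_i)/3. The first 5 digits are (1, 0, 0, 1, 0).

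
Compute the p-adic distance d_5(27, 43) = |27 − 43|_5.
d_5(27, 43) = 1

Step 1 — x − y = 27 − 43 = -16. Step 2 — v_5(-16) = 0 (factor: -16 = −(5^0 · 16); the sign does not affect v_p). Step 3 — |x − y|_5 = 5^{0} = 1.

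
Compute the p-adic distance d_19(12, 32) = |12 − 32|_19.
d_19(12, 32) = 1

Step 1 — x − y = 12 − 32 = -20. Step 2 — v_19(-20) = 0 (factor: -20 = −(19^0 · 20); the sign does not affect v_p). Step 3 — |x − y|_19 = 19^{0} = 1.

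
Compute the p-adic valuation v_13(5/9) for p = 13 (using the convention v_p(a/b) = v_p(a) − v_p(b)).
v_13(5/9) = 0

Factor powers of 13 from the numerator and denominator of the reduced fraction: 5 = 13^0 · 5 and 9 = 13^0 · 9. Apply v_p(a/b) = v_p(a) − v_p(b): v_13(5/9) = 0 − 0 = 0.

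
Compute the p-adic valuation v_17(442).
v_17(442) = 1

v_17(n) is the largest exponent k such that 17^k divides n. Factor out: 442 = 17^1 · 26. (Sign doesn't affect v_p.) So v_17(442) = 1.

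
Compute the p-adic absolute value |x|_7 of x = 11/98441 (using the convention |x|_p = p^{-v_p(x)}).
|11/98441|_7 = 2401

Step 1 — compute v_7(x) by factoring powers of 7 out of the numerator and denominator: v_7(11/98441) = -4. Step 2 — apply |x|_p = p^{-v_p(x)} = 7^{4} = 2401.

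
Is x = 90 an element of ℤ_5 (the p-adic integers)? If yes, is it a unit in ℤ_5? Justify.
x ∈ ℤ_5 but not a unit; v_5(x) = 1 > 0

ℤ_5 = {x ∈ ℚ_5 : v_5(x) ≥ 0} and ℤ_5^× = {x ∈ ℤ_5 : v_5(x) = 0}. Here v_5(90) = v_5(num) − v_5(den) = 1; compare against these criteria.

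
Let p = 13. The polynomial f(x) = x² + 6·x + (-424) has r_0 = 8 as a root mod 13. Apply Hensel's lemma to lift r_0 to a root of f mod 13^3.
r_2 = 944 (mod 2197)

Hensel: r_{i+1} = r_i − f(r_i)·(f′(r_i))^{-1} mod 13^{i+2}, f′(x) = 2x + 6. Iterate:
  r_0 = 8 (mod 13)
  r_1 = 99 (mod 169)
  r_2 = 944 (mod 2197)
Final: r = 944 satisfies f(r) ≡ 0 mod 13^3.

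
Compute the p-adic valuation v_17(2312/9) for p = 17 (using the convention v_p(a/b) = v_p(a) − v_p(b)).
v_17(2312/9) = 2

Factor powers of 17 from the numerator and denominator of the reduced fraction: 2312 = 17^2 · 8 and 9 = 17^0 · 9. Apply v_p(a/b) = v_p(a) − v_p(b): v_17(2312/9) = 2 − 0 = 2.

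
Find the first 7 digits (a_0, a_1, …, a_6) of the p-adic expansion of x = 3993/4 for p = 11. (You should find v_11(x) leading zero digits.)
(a_0, …, a_6) = (0, 0, 0, 9, 2, 8, 2)

v_11(3993/4) = 3, so a_0 = ... = a_2 = 0. Factor out: x = 11^3 · u with u = 3/4 a unit in ℤ_11. Expand u iteratively via a_{v+i} = u_i mod 11, u_{i+1} = (u_i − a_{v+i})/11:
  u_0 = 3/4;  a_3 = 9;  u_1 = (u_0 − 9)/11 = -3/4
  u_1 = -3/4;  a_4 = 2;  u_2 = (u_1 − 2)/11 = -1/4
  u_2 = -1/4;  a_5 = 8;  u_3 = (u_2 − 8)/11 = -3/4
  u_3 = -3/4;  a_6 = 2;  u_4 = (u_3 − 2)/11 = -1/4
Digits: (0, 0, 0, 9, 2, 8, 2).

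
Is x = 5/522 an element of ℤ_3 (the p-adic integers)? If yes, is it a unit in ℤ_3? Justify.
x ∉ ℤ_3 (v_3(x) = -2 < 0)

ℤ_3 = {x ∈ ℚ_3 : v_3(x) ≥ 0} and ℤ_3^× = {x ∈ ℤ_3 : v_3(x) = 0}. Here v_3(5/522) = v_3(num) − v_3(den) = -2; compare against these criteria.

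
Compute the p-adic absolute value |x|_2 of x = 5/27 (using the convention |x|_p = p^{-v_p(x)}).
|5/27|_2 = 1

Step 1 — compute v_2(x) by factoring powers of 2 out of the numerator and denominator: v_2(5/27) = 0. Step 2 — apply |x|_p = p^{-v_p(x)} = 2^{0} = 1.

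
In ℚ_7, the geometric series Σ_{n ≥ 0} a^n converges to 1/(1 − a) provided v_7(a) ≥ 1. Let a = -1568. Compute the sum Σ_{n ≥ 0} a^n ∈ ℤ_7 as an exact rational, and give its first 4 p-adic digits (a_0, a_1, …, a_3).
Σ a^n = 1/(1 − a) = 1/1569;  first 4 digits = (1, 0, 3, 2)

v_7(a) = 2 ≥ 1, so the series converges in ℤ_7 to 1/(1 − a) = 1/(1 − (-1568)) = 1/1569. Expand this rational in ℤ_7: compute digits iteratively via d_i = x_i mod 7, x_{i+1} = (x_i − d_i)/7. The first 4 digits are (1, 0, 3, 2).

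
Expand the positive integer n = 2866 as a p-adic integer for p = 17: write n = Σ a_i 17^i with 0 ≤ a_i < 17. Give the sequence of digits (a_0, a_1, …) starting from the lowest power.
(a_0, a_1, …) = (10, 15, 9)

Repeated division by 17 gives the digits low-to-high: 2866 = 10 + 15·17^1 + 9·17^2. Digit sequence: (10, 15, 9).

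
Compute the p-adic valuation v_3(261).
v_3(261) = 2

v_3(n) is the largest exponent k such that 3^k divides n. Factor out: 261 = 3^2 · 29. (Sign doesn't affect v_p.) So v_3(261) = 2.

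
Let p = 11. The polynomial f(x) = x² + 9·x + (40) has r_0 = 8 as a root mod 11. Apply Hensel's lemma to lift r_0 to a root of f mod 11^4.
r_3 = 8500 (mod 14641)

Hensel: r_{i+1} = r_i − f(r_i)·(f′(r_i))^{-1} mod 11^{i+2}, f′(x) = 2x + 9. Iterate:
  r_0 = 8 (mod 11)
  r_1 = 30 (mod 121)
  r_2 = 514 (mod 1331)
  r_3 = 8500 (mod 14641)
Final: r = 8500 satisfies f(r) ≡ 0 mod 11^4.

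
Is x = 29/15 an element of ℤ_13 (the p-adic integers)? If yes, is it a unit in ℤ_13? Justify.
x ∈ ℤ_13^× (unit); v_13(x) = 0

ℤ_13 = {x ∈ ℚ_13 : v_13(x) ≥ 0} and ℤ_13^× = {x ∈ ℤ_13 : v_13(x) = 0}. Here v_13(29/15) = v_13(num) − v_13(den) = 0; compare against these criteria.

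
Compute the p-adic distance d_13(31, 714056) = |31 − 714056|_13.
d_13(31, 714056) = 1/28561

Step 1 — x − y = 31 − 714056 = -714025. Step 2 — v_13(-714025) = 4 (factor: -714025 = −(13^4 · 25); the sign does not affect v_p). Step 3 — |x − y|_13 = 13^{-4} = 1/28561.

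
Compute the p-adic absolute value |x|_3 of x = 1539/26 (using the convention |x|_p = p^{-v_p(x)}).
|1539/26|_3 = 1/81

Step 1 — compute v_3(x) by factoring powers of 3 out of the numerator and denominator: v_3(1539/26) = 4. Step 2 — apply |x|_p = p^{-v_p(x)} = 3^{-4} = 1/81.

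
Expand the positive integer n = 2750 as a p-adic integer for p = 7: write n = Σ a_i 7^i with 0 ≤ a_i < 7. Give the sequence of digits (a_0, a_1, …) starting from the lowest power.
(a_0, a_1, …) = (6, 0, 0, 1, 1)

Repeated division by 7 gives the digits low-to-high: 2750 = 6 + 1·7^3 + 1·7^4. Digit sequence: (6, 0, 0, 1, 1).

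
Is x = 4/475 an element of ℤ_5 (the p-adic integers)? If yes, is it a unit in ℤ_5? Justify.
x ∉ ℤ_5 (v_5(x) = -2 < 0)

ℤ_5 = {x ∈ ℚ_5 : v_5(x) ≥ 0} and ℤ_5^× = {x ∈ ℤ_5 : v_5(x) = 0}. Here v_5(4/475) = v_5(num) − v_5(den) = -2; compare against these criteria.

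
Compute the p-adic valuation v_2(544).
v_2(544) = 5

v_2(n) is the largest exponent k such that 2^k divides n. Factor out: 544 = 2^5 · 17. (Sign doesn't affect v_p.) So v_2(544) = 5.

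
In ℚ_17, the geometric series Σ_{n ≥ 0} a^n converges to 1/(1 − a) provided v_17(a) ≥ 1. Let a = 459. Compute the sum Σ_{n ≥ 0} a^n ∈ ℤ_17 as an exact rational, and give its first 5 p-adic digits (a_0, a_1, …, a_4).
Σ a^n = 1/(1 − a) = -1/458;  first 5 digits = (1, 10, 16, 5, 8)

v_17(a) = 1 ≥ 1, so the series converges in ℤ_17 to 1/(1 − a) = 1/(1 − 459) = -1/458. Expand this rational in ℤ_17: compute digits iteratively via d_i = x_i mod 17, x_{i+1} = (x_i − d_i)/17. The first 5 digits are (1, 10, 16, 5, 8).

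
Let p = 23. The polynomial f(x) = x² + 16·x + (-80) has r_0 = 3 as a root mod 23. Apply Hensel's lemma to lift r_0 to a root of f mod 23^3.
r_2 = 12147 (mod 12167)

Hensel: r_{i+1} = r_i − f(r_i)·(f′(r_i))^{-1} mod 23^{i+2}, f′(x) = 2x + 16. Iterate:
  r_0 = 3 (mod 23)
  r_1 = 509 (mod 529)
  r_2 = 12147 (mod 12167)
Final: r = 12147 satisfies f(r) ≡ 0 mod 23^3.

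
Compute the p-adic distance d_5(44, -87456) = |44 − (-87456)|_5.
d_5(44, -87456) = 1/3125

Step 1 — x − y = 44 − (-87456) = 87500. Step 2 — v_5(87500) = 5 (factor: 87500 = (5^5 · 28); the sign does not affect v_p). Step 3 — |x − y|_5 = 5^{-5} = 1/3125.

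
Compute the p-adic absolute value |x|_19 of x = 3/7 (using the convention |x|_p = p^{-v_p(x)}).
|3/7|_19 = 1

Step 1 — compute v_19(x) by factoring powers of 19 out of the numerator and denominator: v_19(3/7) = 0. Step 2 — apply |x|_p = p^{-v_p(x)} = 19^{0} = 1.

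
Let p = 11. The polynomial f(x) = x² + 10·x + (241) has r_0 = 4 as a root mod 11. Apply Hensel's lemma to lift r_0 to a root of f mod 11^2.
r_1 = 48 (mod 121)

Hensel: r_{i+1} = r_i − f(r_i)·(f′(r_i))^{-1} mod 11^{i+2}, f′(x) = 2x + 10. Iterate:
  r_0 = 4 (mod 11)
  r_1 = 48 (mod 121)
Final: r = 48 satisfies f(r) ≡ 0 mod 11^2.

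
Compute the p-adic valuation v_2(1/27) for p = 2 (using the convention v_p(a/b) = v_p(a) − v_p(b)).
v_2(1/27) = 0

Factor powers of 2 from the numerator and denominator of the reduced fraction: 1 = 2^0 · 1 and 27 = 2^0 · 27. Apply v_p(a/b) = v_p(a) − v_p(b): v_2(1/27) = 0 − 0 = 0.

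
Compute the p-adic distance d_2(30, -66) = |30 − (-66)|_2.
d_2(30, -66) = 1/32

Step 1 — x − y = 30 − (-66) = 96. Step 2 — v_2(96) = 5 (factor: 96 = (2^5 · 3); the sign does not affect v_p). Step 3 — |x − y|_2 = 2^{-5} = 1/32.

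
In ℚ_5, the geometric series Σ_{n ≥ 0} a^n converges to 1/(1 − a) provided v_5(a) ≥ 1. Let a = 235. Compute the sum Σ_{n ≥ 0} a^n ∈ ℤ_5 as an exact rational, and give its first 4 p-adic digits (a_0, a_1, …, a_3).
Σ a^n = 1/(1 − a) = -1/234;  first 4 digits = (1, 2, 3, 1)

v_5(a) = 1 ≥ 1, so the series converges in ℤ_5 to 1/(1 − a) = 1/(1 − 235) = -1/234. Expand this rational in ℤ_5: compute digits iteratively via d_i = x_i mod 5, x_{i+1} = (x_i − d_i)/5. The first 4 digits are (1, 2, 3, 1).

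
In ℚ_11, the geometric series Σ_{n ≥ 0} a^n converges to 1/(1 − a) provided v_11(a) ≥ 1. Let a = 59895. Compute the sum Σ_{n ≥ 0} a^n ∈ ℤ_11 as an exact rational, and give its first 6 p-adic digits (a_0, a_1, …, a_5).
Σ a^n = 1/(1 − a) = -1/59894;  first 6 digits = (1, 0, 0, 1, 4, 0)

v_11(a) = 3 ≥ 1, so the series converges in ℤ_11 to 1/(1 − a) = 1/(1 − 59895) = -1/59894. Expand this rational in ℤ_11: compute digits iteratively via d_i = x_i mod 11, x_{i+1} = (x_i − d_i)/11. The first 6 digits are (1, 0, 0, 1, 4, 0).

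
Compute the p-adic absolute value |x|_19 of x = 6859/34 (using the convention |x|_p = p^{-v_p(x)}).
|6859/34|_19 = 1/6859

Step 1 — compute v_19(x) by factoring powers of 19 out of the numerator and denominator: v_19(6859/34) = 3. Step 2 — apply |x|_p = p^{-v_p(x)} = 19^{-3} = 1/6859.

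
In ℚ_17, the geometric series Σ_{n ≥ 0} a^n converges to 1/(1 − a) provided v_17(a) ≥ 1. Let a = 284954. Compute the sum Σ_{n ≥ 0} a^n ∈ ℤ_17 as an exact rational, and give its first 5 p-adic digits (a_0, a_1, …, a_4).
Σ a^n = 1/(1 − a) = -1/284953;  first 5 digits = (1, 0, 0, 7, 3)

v_17(a) = 3 ≥ 1, so the series converges in ℤ_17 to 1/(1 − a) = 1/(1 − 284954) = -1/284953. Expand this rational in ℤ_17: compute digits iteratively via d_i = x_i mod 17, x_{i+1} = (x_i − d_i)/17. The first 5 digits are (1, 0, 0, 7, 3).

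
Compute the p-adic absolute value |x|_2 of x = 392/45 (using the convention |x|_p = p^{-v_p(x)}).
|392/45|_2 = 1/8

Step 1 — compute v_2(x) by factoring powers of 2 out of the numerator and denominator: v_2(392/45) = 3. Step 2 — apply |x|_p = p^{-v_p(x)} = 2^{-3} = 1/8.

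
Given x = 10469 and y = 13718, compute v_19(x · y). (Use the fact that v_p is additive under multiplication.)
v_19(143613742) = 5

v_p(x) = 2 (factor: 10469 = 19^2 · 29); v_p(y) = 3 (factor: 13718 = 19^3 · 2). Additivity: v_p(xy) = v_p(x) + v_p(y) = 2 + 3 = 5. (Direct check: xy = 143613742 = 19^5 · (58).)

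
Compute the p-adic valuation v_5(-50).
v_5(-50) = 2

v_5(n) is the largest exponent k such that 5^k divides n. Factor out: -50 = -5^2 · 2. (Sign doesn't affect v_p.) So v_5(-50) = 2.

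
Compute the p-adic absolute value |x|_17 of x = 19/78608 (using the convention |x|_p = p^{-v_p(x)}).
|19/78608|_17 = 4913

Step 1 — compute v_17(x) by factoring powers of 17 out of the numerator and denominator: v_17(19/78608) = -3. Step 2 — apply |x|_p = p^{-v_p(x)} = 17^{3} = 4913.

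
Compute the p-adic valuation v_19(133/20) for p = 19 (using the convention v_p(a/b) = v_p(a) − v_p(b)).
v_19(133/20) = 1

Factor powers of 19 from the numerator and denominator of the reduced fraction: 133 = 19^1 · 7 and 20 = 19^0 · 20. Apply v_p(a/b) = v_p(a) − v_p(b): v_19(133/20) = 1 − 0 = 1.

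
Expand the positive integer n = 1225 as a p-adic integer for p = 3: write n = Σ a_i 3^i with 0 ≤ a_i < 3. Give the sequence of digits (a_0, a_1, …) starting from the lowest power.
(a_0, a_1, …) = (1, 0, 1, 0, 0, 2, 1)

Repeated division by 3 gives the digits low-to-high: 1225 = 1 + 1·3^2 + 2·3^5 + 1·3^6. Digit sequence: (1, 0, 1, 0, 0, 2, 1).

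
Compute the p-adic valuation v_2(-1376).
v_2(-1376) = 5

v_2(n) is the largest exponent k such that 2^k divides n. Factor out: -1376 = -2^5 · 43. (Sign doesn't affect v_p.) So v_2(-1376) = 5.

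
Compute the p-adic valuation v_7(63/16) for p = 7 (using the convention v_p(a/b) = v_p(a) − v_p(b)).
v_7(63/16) = 1

Factor powers of 7 from the numerator and denominator of the reduced fraction: 63 = 7^1 · 9 and 16 = 7^0 · 16. Apply v_p(a/b) = v_p(a) − v_p(b): v_7(63/16) = 1 − 0 = 1.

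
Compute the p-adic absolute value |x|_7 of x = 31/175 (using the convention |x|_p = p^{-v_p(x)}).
|31/175|_7 = 7

Step 1 — compute v_7(x) by factoring powers of 7 out of the numerator and denominator: v_7(31/175) = -1. Step 2 — apply |x|_p = p^{-v_p(x)} = 7^{1} = 7.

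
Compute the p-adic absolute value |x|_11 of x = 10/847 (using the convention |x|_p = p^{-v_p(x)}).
|10/847|_11 = 121

Step 1 — compute v_11(x) by factoring powers of 11 out of the numerator and denominator: v_11(10/847) = -2. Step 2 — apply |x|_p = p^{-v_p(x)} = 11^{2} = 121.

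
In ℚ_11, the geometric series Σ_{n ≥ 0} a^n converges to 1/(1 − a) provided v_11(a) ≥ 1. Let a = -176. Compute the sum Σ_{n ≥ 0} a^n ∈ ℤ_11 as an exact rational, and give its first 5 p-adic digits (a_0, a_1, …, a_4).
Σ a^n = 1/(1 − a) = 1/177;  first 5 digits = (1, 6, 1, 8, 1)

v_11(a) = 1 ≥ 1, so the series converges in ℤ_11 to 1/(1 − a) = 1/(1 − (-176)) = 1/177. Expand this rational in ℤ_11: compute digits iteratively via d_i = x_i mod 11, x_{i+1} = (x_i − d_i)/11. The first 5 digits are (1, 6, 1, 8, 1).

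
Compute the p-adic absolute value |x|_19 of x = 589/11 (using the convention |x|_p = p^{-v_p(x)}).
|589/11|_19 = 1/19

Step 1 — compute v_19(x) by factoring powers of 19 out of the numerator and denominator: v_19(589/11) = 1. Step 2 — apply |x|_p = p^{-v_p(x)} = 19^{-1} = 1/19.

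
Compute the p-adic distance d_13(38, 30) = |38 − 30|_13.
d_13(38, 30) = 1

Step 1 — x − y = 38 − 30 = 8. Step 2 — v_13(8) = 0 (factor: 8 = (13^0 · 8); the sign does not affect v_p). Step 3 — |x − y|_13 = 13^{0} = 1.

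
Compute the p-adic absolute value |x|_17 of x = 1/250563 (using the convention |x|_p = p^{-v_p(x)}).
|1/250563|_17 = 83521

Step 1 — compute v_17(x) by factoring powers of 17 out of the numerator and denominator: v_17(1/250563) = -4. Step 2 — apply |x|_p = p^{-v_p(x)} = 17^{4} = 83521.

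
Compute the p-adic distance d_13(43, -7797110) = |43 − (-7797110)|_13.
d_13(43, -7797110) = 1/371293

Step 1 — x − y = 43 − (-7797110) = 7797153. Step 2 — v_13(7797153) = 5 (factor: 7797153 = (13^5 · 21); the sign does not affect v_p). Step 3 — |x − y|_13 = 13^{-5} = 1/371293.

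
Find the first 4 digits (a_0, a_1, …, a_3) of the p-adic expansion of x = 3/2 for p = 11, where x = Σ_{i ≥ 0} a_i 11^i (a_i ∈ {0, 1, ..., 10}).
(a_0, …, a_3) = (7, 5, 5, 5)

v_11(3/2) = 0 (numerator and denominator both coprime to 11), so x ∈ ℤ_11^×. Compute digits iteratively via a_i = x_i mod 11, x_{i+1} = (x_i − a_i)/11, with x_0 = x:
  x_0 = 3/2;  a_0 = 7;  x_1 = (x_0 − 7)/11 = -1/2
  x_1 = -1/2;  a_1 = 5;  x_2 = (x_1 − 5)/11 = -1/2
  x_2 = -1/2;  a_2 = 5;  x_3 = (x_2 − 5)/11 = -1/2
  x_3 = -1/2;  a_3 = 5;  x_4 = (x_3 − 5)/11 = -1/2
Digits: (7, 5, 5, 5).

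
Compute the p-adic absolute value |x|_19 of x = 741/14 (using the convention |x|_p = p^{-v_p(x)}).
|741/14|_19 = 1/19

Step 1 — compute v_19(x) by factoring powers of 19 out of the numerator and denominator: v_19(741/14) = 1. Step 2 — apply |x|_p = p^{-v_p(x)} = 19^{-1} = 1/19.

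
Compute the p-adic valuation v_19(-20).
v_19(-20) = 0

v_19(n) is the largest exponent k such that 19^k divides n. Factor out: -20 = -19^0 · 20. (Sign doesn't affect v_p.) So v_19(-20) = 0.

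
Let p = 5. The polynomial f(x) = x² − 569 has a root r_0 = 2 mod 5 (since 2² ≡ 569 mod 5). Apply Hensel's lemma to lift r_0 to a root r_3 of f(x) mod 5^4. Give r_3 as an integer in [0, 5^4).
r_3 = 212 (mod 625)

Hensel's recurrence: r_{i+1} = r_i − f(r_i)·(f′(r_i))^{-1} mod 5^{i+2}, with f′(x) = 2x. Iterate:
  r_0 = 2 (mod 5)
  r_1 = 12 (mod 25)
  r_2 = 87 (mod 125)
  r_3 = 212 (mod 625)
Final: r_3 = 212, and one checks f(r_3) ≡ 0 mod 5^4.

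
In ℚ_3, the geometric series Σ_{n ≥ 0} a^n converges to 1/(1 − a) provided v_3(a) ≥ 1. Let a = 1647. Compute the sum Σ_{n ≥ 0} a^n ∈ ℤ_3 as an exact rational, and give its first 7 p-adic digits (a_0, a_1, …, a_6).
Σ a^n = 1/(1 − a) = -1/1646;  first 7 digits = (1, 0, 0, 1, 2, 0, 0)

v_3(a) = 3 ≥ 1, so the series converges in ℤ_3 to 1/(1 − a) = 1/(1 − 1647) = -1/1646. Expand this rational in ℤ_3: compute digits iteratively via d_i = x_i mod 3, x_{i+1} = (x_i − d_i)/3. The first 7 digits are (1, 0, 0, 1, 2, 0, 0).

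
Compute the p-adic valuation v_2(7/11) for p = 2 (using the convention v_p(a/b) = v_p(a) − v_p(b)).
v_2(7/11) = 0

Factor powers of 2 from the numerator and denominator of the reduced fraction: 7 = 2^0 · 7 and 11 = 2^0 · 11. Apply v_p(a/b) = v_p(a) − v_p(b): v_2(7/11) = 0 − 0 = 0.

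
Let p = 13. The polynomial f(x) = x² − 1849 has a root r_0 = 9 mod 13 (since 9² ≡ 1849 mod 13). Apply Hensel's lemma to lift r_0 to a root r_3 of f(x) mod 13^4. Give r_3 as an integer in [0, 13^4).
r_3 = 28518 (mod 28561)

Hensel's recurrence: r_{i+1} = r_i − f(r_i)·(f′(r_i))^{-1} mod 13^{i+2}, with f′(x) = 2x. Iterate:
  r_0 = 9 (mod 13)
  r_1 = 126 (mod 169)
  r_2 = 2154 (mod 2197)
  r_3 = 28518 (mod 28561)
Final: r_3 = 28518, and one checks f(r_3) ≡ 0 mod 13^4.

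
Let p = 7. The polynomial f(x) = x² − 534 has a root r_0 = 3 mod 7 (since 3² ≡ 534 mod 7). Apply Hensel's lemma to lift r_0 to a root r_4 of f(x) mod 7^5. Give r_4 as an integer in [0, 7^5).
r_4 = 3202 (mod 16807)

Hensel's recurrence: r_{i+1} = r_i − f(r_i)·(f′(r_i))^{-1} mod 7^{i+2}, with f′(x) = 2x. Iterate:
  r_0 = 3 (mod 7)
  r_1 = 17 (mod 49)
  r_2 = 115 (mod 343)
  r_3 = 801 (mod 2401)
  r_4 = 3202 (mod 16807)
Final: r_4 = 3202, and one checks f(r_4) ≡ 0 mod 7^5.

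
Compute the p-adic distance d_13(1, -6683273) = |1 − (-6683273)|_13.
d_13(1, -6683273) = 1/371293

Step 1 — x − y = 1 − (-6683273) = 6683274. Step 2 — v_13(6683274) = 5 (factor: 6683274 = (13^5 · 18); the sign does not affect v_p). Step 3 — |x − y|_13 = 13^{-5} = 1/371293.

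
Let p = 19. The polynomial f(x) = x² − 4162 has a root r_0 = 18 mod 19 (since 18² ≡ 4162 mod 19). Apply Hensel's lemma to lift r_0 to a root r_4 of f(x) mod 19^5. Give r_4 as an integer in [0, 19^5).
r_4 = 2238465 (mod 2476099)

Hensel's recurrence: r_{i+1} = r_i − f(r_i)·(f′(r_i))^{-1} mod 19^{i+2}, with f′(x) = 2x. Iterate:
  r_0 = 18 (mod 19)
  r_1 = 265 (mod 361)
  r_2 = 2431 (mod 6859)
  r_3 = 23008 (mod 130321)
  r_4 = 2238465 (mod 2476099)
Final: r_4 = 2238465, and one checks f(r_4) ≡ 0 mod 19^5.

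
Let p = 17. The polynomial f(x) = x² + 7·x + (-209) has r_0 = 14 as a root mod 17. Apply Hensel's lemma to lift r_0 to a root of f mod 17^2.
r_1 = 218 (mod 289)

Hensel: r_{i+1} = r_i − f(r_i)·(f′(r_i))^{-1} mod 17^{i+2}, f′(x) = 2x + 7. Iterate:
  r_0 = 14 (mod 17)
  r_1 = 218 (mod 289)
Final: r = 218 satisfies f(r) ≡ 0 mod 17^2.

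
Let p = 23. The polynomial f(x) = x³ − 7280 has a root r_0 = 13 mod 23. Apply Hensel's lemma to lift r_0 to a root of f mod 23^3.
r_2 = 8270 (mod 12167)

Hensel: r_{i+1} = r_i − f(r_i)/f′(r_i) mod 23^{i+2}, where f′(x) = 3x². Iterate:
  r_0 = 13 (mod 23)
  r_1 = 335 (mod 529)
  r_2 = 8270 (mod 12167)
Final: r = 8270 with f(r) ≡ 0 mod 23^3.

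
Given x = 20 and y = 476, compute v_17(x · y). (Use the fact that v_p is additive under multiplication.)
v_17(9520) = 1

v_p(x) = 0 (factor: 20 = 17^0 · 20); v_p(y) = 1 (factor: 476 = 17^1 · 28). Additivity: v_p(xy) = v_p(x) + v_p(y) = 0 + 1 = 1. (Direct check: xy = 9520 = 17^1 · (560).)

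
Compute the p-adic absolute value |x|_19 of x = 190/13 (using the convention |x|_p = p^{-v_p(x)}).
|190/13|_19 = 1/19

Step 1 — compute v_19(x) by factoring powers of 19 out of the numerator and denominator: v_19(190/13) = 1. Step 2 — apply |x|_p = p^{-v_p(x)} = 19^{-1} = 1/19.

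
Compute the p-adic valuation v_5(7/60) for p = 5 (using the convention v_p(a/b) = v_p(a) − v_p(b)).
v_5(7/60) = -1

Factor powers of 5 from the numerator and denominator of the reduced fraction: 7 = 5^0 · 7 and 60 = 5^1 · 12. Apply v_p(a/b) = v_p(a) − v_p(b): v_5(7/60) = 0 − 1 = -1.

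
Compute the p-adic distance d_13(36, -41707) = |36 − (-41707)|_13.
d_13(36, -41707) = 1/2197

Step 1 — x − y = 36 − (-41707) = 41743. Step 2 — v_13(41743) = 3 (factor: 41743 = (13^3 · 19); the sign does not affect v_p). Step 3 — |x − y|_13 = 13^{-3} = 1/2197.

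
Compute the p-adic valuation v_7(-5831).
v_7(-5831) = 3

v_7(n) is the largest exponent k such that 7^k divides n. Factor out: -5831 = -7^3 · 17. (Sign doesn't affect v_p.) So v_7(-5831) = 3.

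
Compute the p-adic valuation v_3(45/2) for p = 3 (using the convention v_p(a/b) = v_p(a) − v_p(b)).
v_3(45/2) = 2

Factor powers of 3 from the numerator and denominator of the reduced fraction: 45 = 3^2 · 5 and 2 = 3^0 · 2. Apply v_p(a/b) = v_p(a) − v_p(b): v_3(45/2) = 2 − 0 = 2.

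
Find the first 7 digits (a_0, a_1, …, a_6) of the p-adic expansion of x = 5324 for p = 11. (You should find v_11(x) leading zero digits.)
(a_0, …, a_6) = (0, 0, 0, 4, 0, 0, 0)

v_11(5324) = 3, so a_0 = ... = a_2 = 0. Factor out: x = 11^3 · u with u = 4 a unit in ℤ_11. Expand u iteratively via a_{v+i} = u_i mod 11, u_{i+1} = (u_i − a_{v+i})/11:
  u_0 = 4;  a_3 = 4;  u_1 = (u_0 − 4)/11 = 0
  u_1 = 0;  a_4 = 0;  u_2 = (u_1 − 0)/11 = 0
  u_2 = 0;  a_5 = 0;  u_3 = (u_2 − 0)/11 = 0
  u_3 = 0;  a_6 = 0;  u_4 = (u_3 − 0)/11 = 0
Digits: (0, 0, 0, 4, 0, 0, 0).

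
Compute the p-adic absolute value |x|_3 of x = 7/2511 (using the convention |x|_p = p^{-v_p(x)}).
|7/2511|_3 = 81

Step 1 — compute v_3(x) by factoring powers of 3 out of the numerator and denominator: v_3(7/2511) = -4. Step 2 — apply |x|_p = p^{-v_p(x)} = 3^{4} = 81.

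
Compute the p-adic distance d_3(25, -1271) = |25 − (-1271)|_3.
d_3(25, -1271) = 1/81

Step 1 — x − y = 25 − (-1271) = 1296. Step 2 — v_3(1296) = 4 (factor: 1296 = (3^4 · 16); the sign does not affect v_p). Step 3 — |x − y|_3 = 3^{-4} = 1/81.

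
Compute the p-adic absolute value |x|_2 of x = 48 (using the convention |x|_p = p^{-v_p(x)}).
|48|_2 = 1/16

Step 1 — compute v_2(x) by factoring powers of 2 out of the numerator and denominator: v_2(48) = 4. Step 2 — apply |x|_p = p^{-v_p(x)} = 2^{-4} = 1/16.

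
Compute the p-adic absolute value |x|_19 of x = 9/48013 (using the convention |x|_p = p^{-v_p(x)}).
|9/48013|_19 = 6859

Step 1 — compute v_19(x) by factoring powers of 19 out of the numerator and denominator: v_19(9/48013) = -3. Step 2 — apply |x|_p = p^{-v_p(x)} = 19^{3} = 6859.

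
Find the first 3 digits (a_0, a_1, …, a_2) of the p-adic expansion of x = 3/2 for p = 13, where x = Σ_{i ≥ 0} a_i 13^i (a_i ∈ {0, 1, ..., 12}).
(a_0, …, a_2) = (8, 6, 6)

v_13(3/2) = 0 (numerator and denominator both coprime to 13), so x ∈ ℤ_13^×. Compute digits iteratively via a_i = x_i mod 13, x_{i+1} = (x_i − a_i)/13, with x_0 = x:
  x_0 = 3/2;  a_0 = 8;  x_1 = (x_0 − 8)/13 = -1/2
  x_1 = -1/2;  a_1 = 6;  x_2 = (x_1 − 6)/13 = -1/2
  x_2 = -1/2;  a_2 = 6;  x_3 = (x_2 − 6)/13 = -1/2
Digits: (8, 6, 6).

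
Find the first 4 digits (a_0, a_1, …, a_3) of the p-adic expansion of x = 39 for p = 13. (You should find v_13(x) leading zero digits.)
(a_0, …, a_3) = (0, 3, 0, 0)

v_13(39) = 1, so a_0 = ... = a_0 = 0. Factor out: x = 13^1 · u with u = 3 a unit in ℤ_13. Expand u iteratively via a_{v+i} = u_i mod 13, u_{i+1} = (u_i − a_{v+i})/13:
  u_0 = 3;  a_1 = 3;  u_1 = (u_0 − 3)/13 = 0
  u_1 = 0;  a_2 = 0;  u_2 = (u_1 − 0)/13 = 0
  u_2 = 0;  a_3 = 0;  u_3 = (u_2 − 0)/13 = 0
Digits: (0, 3, 0, 0).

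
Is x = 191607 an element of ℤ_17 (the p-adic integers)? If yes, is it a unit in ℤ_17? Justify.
x ∈ ℤ_17 but not a unit; v_17(x) = 3 > 0

ℤ_17 = {x ∈ ℚ_17 : v_17(x) ≥ 0} and ℤ_17^× = {x ∈ ℤ_17 : v_17(x) = 0}. Here v_17(191607) = v_17(num) − v_17(den) = 3; compare against these criteria.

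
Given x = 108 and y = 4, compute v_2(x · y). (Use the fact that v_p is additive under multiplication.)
v_2(432) = 4

v_p(x) = 2 (factor: 108 = 2^2 · 27); v_p(y) = 2 (factor: 4 = 2^2 · 1). Additivity: v_p(xy) = v_p(x) + v_p(y) = 2 + 2 = 4. (Direct check: xy = 432 = 2^4 · (27).)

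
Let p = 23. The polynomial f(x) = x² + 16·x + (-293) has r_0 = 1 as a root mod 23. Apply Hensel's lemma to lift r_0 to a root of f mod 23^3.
r_2 = 1956 (mod 12167)

Hensel: r_{i+1} = r_i − f(r_i)·(f′(r_i))^{-1} mod 23^{i+2}, f′(x) = 2x + 16. Iterate:
  r_0 = 1 (mod 23)
  r_1 = 369 (mod 529)
  r_2 = 1956 (mod 12167)
Final: r = 1956 satisfies f(r) ≡ 0 mod 23^3.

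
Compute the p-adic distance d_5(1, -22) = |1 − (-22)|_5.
d_5(1, -22) = 1

Step 1 — x − y = 1 − (-22) = 23. Step 2 — v_5(23) = 0 (factor: 23 = (5^0 · 23); the sign does not affect v_p). Step 3 — |x − y|_5 = 5^{0} = 1.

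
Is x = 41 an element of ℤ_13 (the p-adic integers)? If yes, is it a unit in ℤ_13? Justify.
x ∈ ℤ_13^× (unit); v_13(x) = 0

ℤ_13 = {x ∈ ℚ_13 : v_13(x) ≥ 0} and ℤ_13^× = {x ∈ ℤ_13 : v_13(x) = 0}. Here v_13(41) = v_13(num) − v_13(den) = 0; compare against these criteria.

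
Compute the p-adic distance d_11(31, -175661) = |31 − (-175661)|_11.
d_11(31, -175661) = 1/14641

Step 1 — x − y = 31 − (-175661) = 175692. Step 2 — v_11(175692) = 4 (factor: 175692 = (11^4 · 12); the sign does not affect v_p). Step 3 — |x − y|_11 = 11^{-4} = 1/14641.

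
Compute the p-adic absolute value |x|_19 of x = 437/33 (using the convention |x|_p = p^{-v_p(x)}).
|437/33|_19 = 1/19

Step 1 — compute v_19(x) by factoring powers of 19 out of the numerator and denominator: v_19(437/33) = 1. Step 2 — apply |x|_p = p^{-v_p(x)} = 19^{-1} = 1/19.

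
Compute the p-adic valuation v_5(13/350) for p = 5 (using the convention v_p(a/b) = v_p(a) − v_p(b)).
v_5(13/350) = -2

Factor powers of 5 from the numerator and denominator of the reduced fraction: 13 = 5^0 · 13 and 350 = 5^2 · 14. Apply v_p(a/b) = v_p(a) − v_p(b): v_5(13/350) = 0 − 2 = -2.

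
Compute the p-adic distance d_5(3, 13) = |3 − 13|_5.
d_5(3, 13) = 1/5

Step 1 — x − y = 3 − 13 = -10. Step 2 — v_5(-10) = 1 (factor: -10 = −(5^1 · 2); the sign does not affect v_p). Step 3 — |x − y|_5 = 5^{-1} = 1/5.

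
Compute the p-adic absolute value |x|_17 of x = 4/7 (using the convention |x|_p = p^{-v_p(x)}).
|4/7|_17 = 1

Step 1 — compute v_17(x) by factoring powers of 17 out of the numerator and denominator: v_17(4/7) = 0. Step 2 — apply |x|_p = p^{-v_p(x)} = 17^{0} = 1.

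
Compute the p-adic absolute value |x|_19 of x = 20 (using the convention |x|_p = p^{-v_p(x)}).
|20|_19 = 1

Step 1 — compute v_19(x) by factoring powers of 19 out of the numerator and denominator: v_19(20) = 0. Step 2 — apply |x|_p = p^{-v_p(x)} = 19^{0} = 1.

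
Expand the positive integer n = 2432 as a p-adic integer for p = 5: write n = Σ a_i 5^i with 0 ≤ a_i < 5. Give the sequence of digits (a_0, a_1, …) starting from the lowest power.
(a_0, a_1, …) = (2, 1, 2, 4, 3)

Repeated division by 5 gives the digits low-to-high: 2432 = 2 + 1·5^1 + 2·5^2 + 4·5^3 + 3·5^4. Digit sequence: (2, 1, 2, 4, 3).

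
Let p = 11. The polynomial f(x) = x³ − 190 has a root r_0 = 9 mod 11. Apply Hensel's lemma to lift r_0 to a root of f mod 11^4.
r_3 = 4310 (mod 14641)

Hensel: r_{i+1} = r_i − f(r_i)/f′(r_i) mod 11^{i+2}, where f′(x) = 3x². Iterate:
  r_0 = 9 (mod 11)
  r_1 = 75 (mod 121)
  r_2 = 317 (mod 1331)
  r_3 = 4310 (mod 14641)
Final: r = 4310 with f(r) ≡ 0 mod 11^4.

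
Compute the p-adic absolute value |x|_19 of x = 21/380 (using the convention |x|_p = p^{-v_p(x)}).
|21/380|_19 = 19

Step 1 — compute v_19(x) by factoring powers of 19 out of the numerator and denominator: v_19(21/380) = -1. Step 2 — apply |x|_p = p^{-v_p(x)} = 19^{1} = 19.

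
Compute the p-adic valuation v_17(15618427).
v_17(15618427) = 5

v_17(n) is the largest exponent k such that 17^k divides n. Factor out: 15618427 = 17^5 · 11. (Sign doesn't affect v_p.) So v_17(15618427) = 5.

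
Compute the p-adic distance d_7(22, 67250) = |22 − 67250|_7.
d_7(22, 67250) = 1/16807

Step 1 — x − y = 22 − 67250 = -67228. Step 2 — v_7(-67228) = 5 (factor: -67228 = −(7^5 · 4); the sign does not affect v_p). Step 3 — |x − y|_7 = 7^{-5} = 1/16807.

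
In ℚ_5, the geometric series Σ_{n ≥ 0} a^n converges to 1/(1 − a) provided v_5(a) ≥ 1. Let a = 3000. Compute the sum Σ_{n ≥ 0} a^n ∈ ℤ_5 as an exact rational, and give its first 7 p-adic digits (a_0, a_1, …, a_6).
Σ a^n = 1/(1 − a) = -1/2999;  first 7 digits = (1, 0, 0, 4, 4, 0, 1)

v_5(a) = 3 ≥ 1, so the series converges in ℤ_5 to 1/(1 − a) = 1/(1 − 3000) = -1/2999. Expand this rational in ℤ_5: compute digits iteratively via d_i = x_i mod 5, x_{i+1} = (x_i − d_i)/5. The first 7 digits are (1, 0, 0, 4, 4, 0, 1).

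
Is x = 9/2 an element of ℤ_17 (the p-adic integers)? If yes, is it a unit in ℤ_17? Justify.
x ∈ ℤ_17^× (unit); v_17(x) = 0

ℤ_17 = {x ∈ ℚ_17 : v_17(x) ≥ 0} and ℤ_17^× = {x ∈ ℤ_17 : v_17(x) = 0}. Here v_17(9/2) = v_17(num) − v_17(den) = 0; compare against these criteria.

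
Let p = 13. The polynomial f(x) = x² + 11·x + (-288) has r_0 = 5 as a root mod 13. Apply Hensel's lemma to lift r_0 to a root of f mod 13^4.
r_3 = 12537 (mod 28561)

Hensel: r_{i+1} = r_i − f(r_i)·(f′(r_i))^{-1} mod 13^{i+2}, f′(x) = 2x + 11. Iterate:
  r_0 = 5 (mod 13)
  r_1 = 31 (mod 169)
  r_2 = 1552 (mod 2197)
  r_3 = 12537 (mod 28561)
Final: r = 12537 satisfies f(r) ≡ 0 mod 13^4.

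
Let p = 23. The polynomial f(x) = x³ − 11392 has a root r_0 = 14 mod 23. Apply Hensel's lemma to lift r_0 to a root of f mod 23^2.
r_1 = 313 (mod 529)

Hensel: r_{i+1} = r_i − f(r_i)/f′(r_i) mod 23^{i+2}, where f′(x) = 3x². Iterate:
  r_0 = 14 (mod 23)
  r_1 = 313 (mod 529)
Final: r = 313 with f(r) ≡ 0 mod 23^2.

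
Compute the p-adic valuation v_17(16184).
v_17(16184) = 2

v_17(n) is the largest exponent k such that 17^k divides n. Factor out: 16184 = 17^2 · 56. (Sign doesn't affect v_p.) So v_17(16184) = 2.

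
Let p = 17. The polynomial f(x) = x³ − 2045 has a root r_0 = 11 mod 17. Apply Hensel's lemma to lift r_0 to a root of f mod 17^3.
r_2 = 3598 (mod 4913)

Hensel: r_{i+1} = r_i − f(r_i)/f′(r_i) mod 17^{i+2}, where f′(x) = 3x². Iterate:
  r_0 = 11 (mod 17)
  r_1 = 130 (mod 289)
  r_2 = 3598 (mod 4913)
Final: r = 3598 with f(r) ≡ 0 mod 17^3.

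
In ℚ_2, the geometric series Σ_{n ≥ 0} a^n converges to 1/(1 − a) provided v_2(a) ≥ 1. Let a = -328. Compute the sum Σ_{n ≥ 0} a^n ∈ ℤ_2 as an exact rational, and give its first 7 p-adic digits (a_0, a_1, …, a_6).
Σ a^n = 1/(1 − a) = 1/329;  first 7 digits = (1, 0, 0, 1, 1, 1, 1)

v_2(a) = 3 ≥ 1, so the series converges in ℤ_2 to 1/(1 − a) = 1/(1 − (-328)) = 1/329. Expand this rational in ℤ_2: compute digits iteratively via d_i = x_i mod 2, x_{i+1} = (x_i − d_i)/2. The first 7 digits are (1, 0, 0, 1, 1, 1, 1).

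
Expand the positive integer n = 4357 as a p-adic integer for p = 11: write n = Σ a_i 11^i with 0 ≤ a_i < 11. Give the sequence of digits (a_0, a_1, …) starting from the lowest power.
(a_0, a_1, …) = (1, 0, 3, 3)

Repeated division by 11 gives the digits low-to-high: 4357 = 1 + 3·11^2 + 3·11^3. Digit sequence: (1, 0, 3, 3).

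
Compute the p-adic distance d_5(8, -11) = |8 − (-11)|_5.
d_5(8, -11) = 1

Step 1 — x − y = 8 − (-11) = 19. Step 2 — v_5(19) = 0 (factor: 19 = (5^0 · 19); the sign does not affect v_p). Step 3 — |x − y|_5 = 5^{0} = 1.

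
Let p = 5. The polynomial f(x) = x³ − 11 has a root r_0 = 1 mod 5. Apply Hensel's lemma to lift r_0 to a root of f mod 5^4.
r_3 = 271 (mod 625)

Hensel: r_{i+1} = r_i − f(r_i)/f′(r_i) mod 5^{i+2}, where f′(x) = 3x². Iterate:
  r_0 = 1 (mod 5)
  r_1 = 21 (mod 25)
  r_2 = 21 (mod 125)
  r_3 = 271 (mod 625)
Final: r = 271 with f(r) ≡ 0 mod 5^4.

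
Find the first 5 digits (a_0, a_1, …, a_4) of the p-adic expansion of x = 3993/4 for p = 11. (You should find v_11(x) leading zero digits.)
(a_0, …, a_4) = (0, 0, 0, 9, 2)

v_11(3993/4) = 3, so a_0 = ... = a_2 = 0. Factor out: x = 11^3 · u with u = 3/4 a unit in ℤ_11. Expand u iteratively via a_{v+i} = u_i mod 11, u_{i+1} = (u_i − a_{v+i})/11:
  u_0 = 3/4;  a_3 = 9;  u_1 = (u_0 − 9)/11 = -3/4
  u_1 = -3/4;  a_4 = 2;  u_2 = (u_1 − 2)/11 = -1/4
Digits: (0, 0, 0, 9, 2).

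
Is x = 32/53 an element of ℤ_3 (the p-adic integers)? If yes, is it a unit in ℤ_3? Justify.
x ∈ ℤ_3^× (unit); v_3(x) = 0

ℤ_3 = {x ∈ ℚ_3 : v_3(x) ≥ 0} and ℤ_3^× = {x ∈ ℤ_3 : v_3(x) = 0}. Here v_3(32/53) = v_3(num) − v_3(den) = 0; compare against these criteria.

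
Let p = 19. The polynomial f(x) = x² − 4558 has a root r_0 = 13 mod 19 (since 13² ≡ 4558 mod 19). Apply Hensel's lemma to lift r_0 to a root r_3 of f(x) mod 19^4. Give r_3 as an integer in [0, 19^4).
r_3 = 106413 (mod 130321)

Hensel's recurrence: r_{i+1} = r_i − f(r_i)·(f′(r_i))^{-1} mod 19^{i+2}, with f′(x) = 2x. Iterate:
  r_0 = 13 (mod 19)
  r_1 = 279 (mod 361)
  r_2 = 3528 (mod 6859)
  r_3 = 106413 (mod 130321)
Final: r_3 = 106413, and one checks f(r_3) ≡ 0 mod 19^4.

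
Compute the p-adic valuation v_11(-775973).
v_11(-775973) = 4

v_11(n) is the largest exponent k such that 11^k divides n. Factor out: -775973 = -11^4 · 53. (Sign doesn't affect v_p.) So v_11(-775973) = 4.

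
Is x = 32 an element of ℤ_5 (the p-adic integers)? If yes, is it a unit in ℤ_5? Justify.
x ∈ ℤ_5^× (unit); v_5(x) = 0

ℤ_5 = {x ∈ ℚ_5 : v_5(x) ≥ 0} and ℤ_5^× = {x ∈ ℤ_5 : v_5(x) = 0}. Here v_5(32) = v_5(num) − v_5(den) = 0; compare against these criteria.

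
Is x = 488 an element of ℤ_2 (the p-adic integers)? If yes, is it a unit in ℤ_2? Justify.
x ∈ ℤ_2 but not a unit; v_2(x) = 3 > 0

ℤ_2 = {x ∈ ℚ_2 : v_2(x) ≥ 0} and ℤ_2^× = {x ∈ ℤ_2 : v_2(x) = 0}. Here v_2(488) = v_2(num) − v_2(den) = 3; compare against these criteria.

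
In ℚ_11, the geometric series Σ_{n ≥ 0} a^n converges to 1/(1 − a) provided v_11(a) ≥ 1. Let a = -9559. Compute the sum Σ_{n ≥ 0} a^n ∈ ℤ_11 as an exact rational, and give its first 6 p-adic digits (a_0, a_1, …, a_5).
Σ a^n = 1/(1 − a) = 1/9560;  first 6 digits = (1, 0, 9, 3, 3, 6)

v_11(a) = 2 ≥ 1, so the series converges in ℤ_11 to 1/(1 − a) = 1/(1 − (-9559)) = 1/9560. Expand this rational in ℤ_11: compute digits iteratively via d_i = x_i mod 11, x_{i+1} = (x_i − d_i)/11. The first 6 digits are (1, 0, 9, 3, 3, 6).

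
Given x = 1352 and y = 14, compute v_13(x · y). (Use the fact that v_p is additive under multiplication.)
v_13(18928) = 2

v_p(x) = 2 (factor: 1352 = 13^2 · 8); v_p(y) = 0 (factor: 14 = 13^0 · 14). Additivity: v_p(xy) = v_p(x) + v_p(y) = 2 + 0 = 2. (Direct check: xy = 18928 = 13^2 · (112).)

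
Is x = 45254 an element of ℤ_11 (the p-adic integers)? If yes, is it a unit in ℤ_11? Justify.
x ∈ ℤ_11 but not a unit; v_11(x) = 3 > 0

ℤ_11 = {x ∈ ℚ_11 : v_11(x) ≥ 0} and ℤ_11^× = {x ∈ ℤ_11 : v_11(x) = 0}. Here v_11(45254) = v_11(num) − v_11(den) = 3; compare against these criteria.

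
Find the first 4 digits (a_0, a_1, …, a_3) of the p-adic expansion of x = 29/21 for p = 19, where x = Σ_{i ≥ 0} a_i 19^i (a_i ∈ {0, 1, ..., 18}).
(a_0, …, a_3) = (5, 17, 0, 9)

v_19(29/21) = 0 (numerator and denominator both coprime to 19), so x ∈ ℤ_19^×. Compute digits iteratively via a_i = x_i mod 19, x_{i+1} = (x_i − a_i)/19, with x_0 = x:
  x_0 = 29/21;  a_0 = 5;  x_1 = (x_0 − 5)/19 = -4/21
  x_1 = -4/21;  a_1 = 17;  x_2 = (x_1 − 17)/19 = -19/21
  x_2 = -19/21;  a_2 = 0;  x_3 = (x_2 − 0)/19 = -1/21
  x_3 = -1/21;  a_3 = 9;  x_4 = (x_3 − 9)/19 = -10/21
Digits: (5, 17, 0, 9).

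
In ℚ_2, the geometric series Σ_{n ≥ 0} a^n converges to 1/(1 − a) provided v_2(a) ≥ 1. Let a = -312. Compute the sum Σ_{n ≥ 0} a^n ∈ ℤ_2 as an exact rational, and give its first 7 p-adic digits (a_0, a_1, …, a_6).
Σ a^n = 1/(1 − a) = 1/313;  first 7 digits = (1, 0, 0, 1, 0, 0, 0)

v_2(a) = 3 ≥ 1, so the series converges in ℤ_2 to 1/(1 − a) = 1/(1 − (-312)) = 1/313. Expand this rational in ℤ_2: compute digits iteratively via d_i = x_i mod 2, x_{i+1} = (x_i − d_i)/2. The first 7 digits are (1, 0, 0, 1, 0, 0, 0).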